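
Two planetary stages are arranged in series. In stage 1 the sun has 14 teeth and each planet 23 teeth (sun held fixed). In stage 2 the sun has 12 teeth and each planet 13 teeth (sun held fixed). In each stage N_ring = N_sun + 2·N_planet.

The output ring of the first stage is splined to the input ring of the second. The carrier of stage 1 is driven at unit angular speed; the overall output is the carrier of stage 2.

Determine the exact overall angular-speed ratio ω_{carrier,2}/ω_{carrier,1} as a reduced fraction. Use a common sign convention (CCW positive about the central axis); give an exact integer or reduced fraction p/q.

Stage 1: N_ring = 14 + 2·23 = 60
Stage 1: 14(ω_s−ω_c) = −60(ω_r−ω_c),  ω_s=0, ω_c=1
Stage 1: ω_r = 1 − (14/60)(0−1) = 37/30
  ⇒ ω_r¹/ω_c¹ = 37/30
Stage 2: N_ring = 12 + 2·13 = 38
Stage 2: 12(ω_s−ω_c) = −38(ω_r−ω_c),  ω_s=0, ω_r=1
Stage 2: 12(0−ω_c) = −38(1−ω_c)  ⇒  50ω_c = 38  ⇒  ω_c = 19/25
  ⇒ ω_c²/ω_r² = 19/25
Coupling ω_r² = ω_r¹ ⇒ overall = 37/30 × 19/25 = 703/750

703/750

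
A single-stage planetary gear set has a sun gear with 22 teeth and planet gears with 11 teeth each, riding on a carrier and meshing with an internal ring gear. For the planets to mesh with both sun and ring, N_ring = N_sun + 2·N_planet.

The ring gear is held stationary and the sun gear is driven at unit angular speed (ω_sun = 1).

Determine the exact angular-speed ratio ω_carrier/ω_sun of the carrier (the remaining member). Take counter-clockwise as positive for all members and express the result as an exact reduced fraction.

1/3

N_ring = 22 + 2·11 = 44
22(ω_s−ω_c) = −44(ω_r−ω_c),  ω_r=0, ω_s=1
22(1−ω_c) = −44(0−ω_c)  ⇒  66ω_c = 22  ⇒  ω_c = 1/3
ω_c/ω_s = 1/3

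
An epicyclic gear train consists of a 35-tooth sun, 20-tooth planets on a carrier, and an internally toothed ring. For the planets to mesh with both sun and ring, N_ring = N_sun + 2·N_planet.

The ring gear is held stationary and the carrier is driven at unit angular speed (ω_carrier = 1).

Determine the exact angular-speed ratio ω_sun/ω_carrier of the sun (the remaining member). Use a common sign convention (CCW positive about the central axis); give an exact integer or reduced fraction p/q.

22/7

N_ring = 35 + 2·20 = 75
35(ω_s−ω_c) = −75(ω_r−ω_c),  ω_r=0, ω_c=1
ω_s = 1 − (75/35)(0−1) = 22/7
ω_s/ω_c = 22/7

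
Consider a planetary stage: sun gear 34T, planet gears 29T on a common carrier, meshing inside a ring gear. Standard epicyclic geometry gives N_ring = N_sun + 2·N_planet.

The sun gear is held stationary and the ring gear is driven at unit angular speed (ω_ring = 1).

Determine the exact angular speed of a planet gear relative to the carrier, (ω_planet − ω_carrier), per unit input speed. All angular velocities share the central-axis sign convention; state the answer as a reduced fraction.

N_ring = 34 + 2·29 = 92
34(ω_s−ω_c) = −92(ω_r−ω_c),  ω_s=0, ω_r=1
34(0−ω_c) = −92(1−ω_c)  ⇒  126ω_c = 92  ⇒  ω_c = 46/63
sun–planet: 34·(0−46/63) = −29·(ω_p−ω_c)  ⇒  ω_p−ω_c = −(34/29)·(-46/63) = 1564/1827

1564/1827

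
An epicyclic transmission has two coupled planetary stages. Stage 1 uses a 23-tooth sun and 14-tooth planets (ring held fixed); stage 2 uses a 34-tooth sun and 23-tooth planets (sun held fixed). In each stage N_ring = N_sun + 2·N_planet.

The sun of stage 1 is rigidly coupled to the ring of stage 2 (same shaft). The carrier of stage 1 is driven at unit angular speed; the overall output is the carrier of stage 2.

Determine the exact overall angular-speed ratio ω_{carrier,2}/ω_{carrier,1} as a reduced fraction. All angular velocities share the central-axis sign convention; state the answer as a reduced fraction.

2960/1311

Stage 1: N_ring = 23 + 2·14 = 51
Stage 1: 23(ω_s−ω_c) = −51(ω_r−ω_c),  ω_r=0, ω_c=1
Stage 1: ω_s = 1 − (51/23)(0−1) = 74/23
  ⇒ ω_s¹/ω_c¹ = 74/23
Stage 2: N_ring = 34 + 2·23 = 80
Stage 2: 34(ω_s−ω_c) = −80(ω_r−ω_c),  ω_s=0, ω_r=1
Stage 2: 34(0−ω_c) = −80(1−ω_c)  ⇒  114ω_c = 80  ⇒  ω_c = 40/57
  ⇒ ω_c²/ω_r² = 40/57
Coupling ω_r² = ω_s¹ ⇒ overall = 74/23 × 40/57 = 2960/1311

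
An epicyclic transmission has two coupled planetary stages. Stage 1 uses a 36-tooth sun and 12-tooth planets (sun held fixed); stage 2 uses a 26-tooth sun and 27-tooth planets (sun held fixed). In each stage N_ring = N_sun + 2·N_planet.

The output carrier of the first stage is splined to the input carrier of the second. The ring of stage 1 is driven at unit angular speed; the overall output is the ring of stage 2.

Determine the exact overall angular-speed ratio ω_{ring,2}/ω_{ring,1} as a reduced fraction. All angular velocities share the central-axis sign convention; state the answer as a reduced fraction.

Stage 1: N_ring = 36 + 2·12 = 60
Stage 1: 36(ω_s−ω_c) = −60(ω_r−ω_c),  ω_s=0, ω_r=1
Stage 1: 36(0−ω_c) = −60(1−ω_c)  ⇒  96ω_c = 60  ⇒  ω_c = 5/8
  ⇒ ω_c¹/ω_r¹ = 5/8
Stage 2: N_ring = 26 + 2·27 = 80
Stage 2: 26(ω_s−ω_c) = −80(ω_r−ω_c),  ω_s=0, ω_c=1
Stage 2: ω_r = 1 − (26/80)(0−1) = 53/40
  ⇒ ω_r²/ω_c² = 53/40
Coupling ω_c² = ω_c¹ ⇒ overall = 5/8 × 53/40 = 53/64

53/64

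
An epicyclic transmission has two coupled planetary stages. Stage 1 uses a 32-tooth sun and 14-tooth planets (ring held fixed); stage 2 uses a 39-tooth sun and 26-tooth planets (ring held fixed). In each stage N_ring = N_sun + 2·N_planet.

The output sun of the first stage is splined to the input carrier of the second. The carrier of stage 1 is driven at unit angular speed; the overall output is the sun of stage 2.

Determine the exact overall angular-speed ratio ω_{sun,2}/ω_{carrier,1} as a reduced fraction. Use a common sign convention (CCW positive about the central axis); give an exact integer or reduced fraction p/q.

115/12

Stage 1: N_ring = 32 + 2·14 = 60
Stage 1: 32(ω_s−ω_c) = −60(ω_r−ω_c),  ω_r=0, ω_c=1
Stage 1: ω_s = 1 − (60/32)(0−1) = 23/8
  ⇒ ω_s¹/ω_c¹ = 23/8
Stage 2: N_ring = 39 + 2·26 = 91
Stage 2: 39(ω_s−ω_c) = −91(ω_r−ω_c),  ω_r=0, ω_c=1
Stage 2: ω_s = 1 − (91/39)(0−1) = 10/3
  ⇒ ω_s²/ω_c² = 10/3
Coupling ω_c² = ω_s¹ ⇒ overall = 23/8 × 10/3 = 115/12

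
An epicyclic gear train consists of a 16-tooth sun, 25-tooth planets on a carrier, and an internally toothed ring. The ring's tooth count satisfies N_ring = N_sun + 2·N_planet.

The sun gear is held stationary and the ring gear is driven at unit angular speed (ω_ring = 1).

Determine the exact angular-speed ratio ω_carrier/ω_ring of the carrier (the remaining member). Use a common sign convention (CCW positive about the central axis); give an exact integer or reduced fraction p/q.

33/41

N_ring = 16 + 2·25 = 66
16(ω_s−ω_c) = −66(ω_r−ω_c),  ω_s=0, ω_r=1
16(0−ω_c) = −66(1−ω_c)  ⇒  82ω_c = 66  ⇒  ω_c = 33/41
ω_c/ω_r = 33/41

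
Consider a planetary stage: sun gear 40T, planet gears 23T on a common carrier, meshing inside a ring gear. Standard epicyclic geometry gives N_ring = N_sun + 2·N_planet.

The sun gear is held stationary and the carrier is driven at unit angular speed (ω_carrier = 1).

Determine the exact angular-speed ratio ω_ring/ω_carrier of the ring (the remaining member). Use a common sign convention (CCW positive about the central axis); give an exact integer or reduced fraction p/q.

63/43

N_ring = 40 + 2·23 = 86
40(ω_s−ω_c) = −86(ω_r−ω_c),  ω_s=0, ω_c=1
ω_r = 1 − (40/86)(0−1) = 63/43
ω_r/ω_c = 63/43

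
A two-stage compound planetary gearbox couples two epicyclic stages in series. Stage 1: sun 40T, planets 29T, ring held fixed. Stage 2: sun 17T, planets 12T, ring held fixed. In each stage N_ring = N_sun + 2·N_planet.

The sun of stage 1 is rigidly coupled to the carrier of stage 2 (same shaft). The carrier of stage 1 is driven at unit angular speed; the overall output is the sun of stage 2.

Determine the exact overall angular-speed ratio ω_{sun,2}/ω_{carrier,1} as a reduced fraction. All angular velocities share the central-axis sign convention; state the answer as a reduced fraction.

Stage 1: N_ring = 40 + 2·29 = 98
Stage 1: 40(ω_s−ω_c) = −98(ω_r−ω_c),  ω_r=0, ω_c=1
Stage 1: ω_s = 1 − (98/40)(0−1) = 69/20
  ⇒ ω_s¹/ω_c¹ = 69/20
Stage 2: N_ring = 17 + 2·12 = 41
Stage 2: 17(ω_s−ω_c) = −41(ω_r−ω_c),  ω_r=0, ω_c=1
Stage 2: ω_s = 1 − (41/17)(0−1) = 58/17
  ⇒ ω_s²/ω_c² = 58/17
Coupling ω_c² = ω_s¹ ⇒ overall = 69/20 × 58/17 = 2001/170

2001/170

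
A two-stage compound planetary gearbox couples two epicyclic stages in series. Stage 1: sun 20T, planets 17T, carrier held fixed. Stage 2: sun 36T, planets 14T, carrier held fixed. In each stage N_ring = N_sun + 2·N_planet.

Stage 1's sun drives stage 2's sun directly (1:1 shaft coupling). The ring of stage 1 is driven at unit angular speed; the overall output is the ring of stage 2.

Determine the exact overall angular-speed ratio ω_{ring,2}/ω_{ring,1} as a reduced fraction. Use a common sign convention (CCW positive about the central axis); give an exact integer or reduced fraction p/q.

243/160

Stage 1: N_ring = 20 + 2·17 = 54
Stage 1: 20(ω_s−ω_c) = −54(ω_r−ω_c),  ω_c=0, ω_r=1
Stage 1: ω_s = 0 − (54/20)(1−0) = -27/10
  ⇒ ω_s¹/ω_r¹ = -27/10
Stage 2: N_ring = 36 + 2·14 = 64
Stage 2: 36(ω_s−ω_c) = −64(ω_r−ω_c),  ω_c=0, ω_s=1
Stage 2: ω_r = 0 − (36/64)(1−0) = -9/16
  ⇒ ω_r²/ω_s² = -9/16
Coupling ω_s² = ω_s¹ ⇒ overall = -27/10 × -9/16 = 243/160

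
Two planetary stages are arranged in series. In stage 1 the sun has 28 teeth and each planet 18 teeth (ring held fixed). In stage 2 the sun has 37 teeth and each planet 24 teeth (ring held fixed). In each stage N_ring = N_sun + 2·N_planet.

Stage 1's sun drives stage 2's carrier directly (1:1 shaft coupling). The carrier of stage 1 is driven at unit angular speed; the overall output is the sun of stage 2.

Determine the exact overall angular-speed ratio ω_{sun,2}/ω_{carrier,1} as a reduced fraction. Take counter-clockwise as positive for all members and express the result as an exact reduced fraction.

2806/259

Stage 1: N_ring = 28 + 2·18 = 64
Stage 1: 28(ω_s−ω_c) = −64(ω_r−ω_c),  ω_r=0, ω_c=1
Stage 1: ω_s = 1 − (64/28)(0−1) = 23/7
  ⇒ ω_s¹/ω_c¹ = 23/7
Stage 2: N_ring = 37 + 2·24 = 85
Stage 2: 37(ω_s−ω_c) = −85(ω_r−ω_c),  ω_r=0, ω_c=1
Stage 2: ω_s = 1 − (85/37)(0−1) = 122/37
  ⇒ ω_s²/ω_c² = 122/37
Coupling ω_c² = ω_s¹ ⇒ overall = 23/7 × 122/37 = 2806/259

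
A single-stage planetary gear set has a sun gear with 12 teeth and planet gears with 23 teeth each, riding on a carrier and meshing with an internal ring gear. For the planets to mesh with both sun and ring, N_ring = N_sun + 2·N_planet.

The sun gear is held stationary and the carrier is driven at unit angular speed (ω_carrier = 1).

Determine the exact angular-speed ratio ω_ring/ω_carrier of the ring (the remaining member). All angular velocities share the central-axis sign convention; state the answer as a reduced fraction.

35/29

N_ring = 12 + 2·23 = 58
12(ω_s−ω_c) = −58(ω_r−ω_c),  ω_s=0, ω_c=1
ω_r = 1 − (12/58)(0−1) = 35/29
ω_r/ω_c = 35/29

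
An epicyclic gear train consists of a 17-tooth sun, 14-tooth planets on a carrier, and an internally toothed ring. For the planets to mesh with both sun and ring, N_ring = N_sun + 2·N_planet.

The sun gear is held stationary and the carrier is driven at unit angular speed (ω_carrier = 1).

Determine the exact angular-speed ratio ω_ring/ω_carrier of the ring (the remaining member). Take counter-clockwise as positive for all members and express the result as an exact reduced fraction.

62/45

N_ring = 17 + 2·14 = 45
17(ω_s−ω_c) = −45(ω_r−ω_c),  ω_s=0, ω_c=1
ω_r = 1 − (17/45)(0−1) = 62/45
ω_r/ω_c = 62/45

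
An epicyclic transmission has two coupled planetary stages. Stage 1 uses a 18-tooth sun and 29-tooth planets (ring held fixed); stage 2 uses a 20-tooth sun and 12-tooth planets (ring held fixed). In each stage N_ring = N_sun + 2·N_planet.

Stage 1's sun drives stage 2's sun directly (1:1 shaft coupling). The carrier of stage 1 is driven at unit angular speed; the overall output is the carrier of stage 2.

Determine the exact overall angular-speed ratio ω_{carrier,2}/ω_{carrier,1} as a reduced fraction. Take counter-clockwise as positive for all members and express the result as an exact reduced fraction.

Stage 1: N_ring = 18 + 2·29 = 76
Stage 1: 18(ω_s−ω_c) = −76(ω_r−ω_c),  ω_r=0, ω_c=1
Stage 1: ω_s = 1 − (76/18)(0−1) = 47/9
  ⇒ ω_s¹/ω_c¹ = 47/9
Stage 2: N_ring = 20 + 2·12 = 44
Stage 2: 20(ω_s−ω_c) = −44(ω_r−ω_c),  ω_r=0, ω_s=1
Stage 2: 20(1−ω_c) = −44(0−ω_c)  ⇒  64ω_c = 20  ⇒  ω_c = 5/16
  ⇒ ω_c²/ω_s² = 5/16
Coupling ω_s² = ω_s¹ ⇒ overall = 47/9 × 5/16 = 235/144

235/144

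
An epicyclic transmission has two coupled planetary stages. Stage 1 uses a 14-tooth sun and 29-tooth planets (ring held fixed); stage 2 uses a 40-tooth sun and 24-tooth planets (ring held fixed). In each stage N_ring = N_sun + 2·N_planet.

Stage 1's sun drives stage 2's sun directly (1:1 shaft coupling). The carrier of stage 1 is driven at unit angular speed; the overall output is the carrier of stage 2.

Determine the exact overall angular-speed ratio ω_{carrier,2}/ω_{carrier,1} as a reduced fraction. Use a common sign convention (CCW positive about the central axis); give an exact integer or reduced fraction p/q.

215/112

Stage 1: N_ring = 14 + 2·29 = 72
Stage 1: 14(ω_s−ω_c) = −72(ω_r−ω_c),  ω_r=0, ω_c=1
Stage 1: ω_s = 1 − (72/14)(0−1) = 43/7
  ⇒ ω_s¹/ω_c¹ = 43/7
Stage 2: N_ring = 40 + 2·24 = 88
Stage 2: 40(ω_s−ω_c) = −88(ω_r−ω_c),  ω_r=0, ω_s=1
Stage 2: 40(1−ω_c) = −88(0−ω_c)  ⇒  128ω_c = 40  ⇒  ω_c = 5/16
  ⇒ ω_c²/ω_s² = 5/16
Coupling ω_s² = ω_s¹ ⇒ overall = 43/7 × 5/16 = 215/112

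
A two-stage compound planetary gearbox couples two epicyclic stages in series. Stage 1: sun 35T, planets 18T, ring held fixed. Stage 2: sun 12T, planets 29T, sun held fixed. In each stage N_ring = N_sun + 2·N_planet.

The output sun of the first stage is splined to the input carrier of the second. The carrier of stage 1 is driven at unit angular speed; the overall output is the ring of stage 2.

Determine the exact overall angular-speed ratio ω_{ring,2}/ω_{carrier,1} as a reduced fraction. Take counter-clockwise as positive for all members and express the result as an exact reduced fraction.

Stage 1: N_ring = 35 + 2·18 = 71
Stage 1: 35(ω_s−ω_c) = −71(ω_r−ω_c),  ω_r=0, ω_c=1
Stage 1: ω_s = 1 − (71/35)(0−1) = 106/35
  ⇒ ω_s¹/ω_c¹ = 106/35
Stage 2: N_ring = 12 + 2·29 = 70
Stage 2: 12(ω_s−ω_c) = −70(ω_r−ω_c),  ω_s=0, ω_c=1
Stage 2: ω_r = 1 − (12/70)(0−1) = 41/35
  ⇒ ω_r²/ω_c² = 41/35
Coupling ω_c² = ω_s¹ ⇒ overall = 106/35 × 41/35 = 4346/1225

4346/1225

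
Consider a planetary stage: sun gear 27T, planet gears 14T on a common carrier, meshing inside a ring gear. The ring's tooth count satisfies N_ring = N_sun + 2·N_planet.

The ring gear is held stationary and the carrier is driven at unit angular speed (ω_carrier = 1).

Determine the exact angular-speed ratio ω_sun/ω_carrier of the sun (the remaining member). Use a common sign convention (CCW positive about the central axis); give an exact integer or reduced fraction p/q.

N_ring = 27 + 2·14 = 55
27(ω_s−ω_c) = −55(ω_r−ω_c),  ω_r=0, ω_c=1
ω_s = 1 − (55/27)(0−1) = 82/27
ω_s/ω_c = 82/27

82/27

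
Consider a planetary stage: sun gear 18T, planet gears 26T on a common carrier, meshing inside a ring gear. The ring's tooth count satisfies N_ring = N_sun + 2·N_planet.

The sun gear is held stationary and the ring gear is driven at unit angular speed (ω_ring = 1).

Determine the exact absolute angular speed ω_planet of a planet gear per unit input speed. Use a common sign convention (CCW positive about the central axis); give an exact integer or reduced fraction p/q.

35/26

N_ring = 18 + 2·26 = 70
18(ω_s−ω_c) = −70(ω_r−ω_c),  ω_s=0, ω_r=1
18(0−ω_c) = −70(1−ω_c)  ⇒  88ω_c = 70  ⇒  ω_c = 35/44
sun–planet: 18·(0−35/44) = −26·(ω_p−ω_c)  ⇒  ω_p−ω_c = −(18/26)·(-35/44) = 315/572
ω_p = 35/44 + 315/572 = 35/26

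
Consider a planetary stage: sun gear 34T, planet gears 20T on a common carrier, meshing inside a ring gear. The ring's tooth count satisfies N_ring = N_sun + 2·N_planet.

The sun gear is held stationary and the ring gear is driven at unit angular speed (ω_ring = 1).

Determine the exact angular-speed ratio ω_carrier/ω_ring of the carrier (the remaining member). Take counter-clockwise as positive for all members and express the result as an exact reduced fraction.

37/54

N_ring = 34 + 2·20 = 74
34(ω_s−ω_c) = −74(ω_r−ω_c),  ω_s=0, ω_r=1
34(0−ω_c) = −74(1−ω_c)  ⇒  108ω_c = 74  ⇒  ω_c = 37/54
ω_c/ω_r = 37/54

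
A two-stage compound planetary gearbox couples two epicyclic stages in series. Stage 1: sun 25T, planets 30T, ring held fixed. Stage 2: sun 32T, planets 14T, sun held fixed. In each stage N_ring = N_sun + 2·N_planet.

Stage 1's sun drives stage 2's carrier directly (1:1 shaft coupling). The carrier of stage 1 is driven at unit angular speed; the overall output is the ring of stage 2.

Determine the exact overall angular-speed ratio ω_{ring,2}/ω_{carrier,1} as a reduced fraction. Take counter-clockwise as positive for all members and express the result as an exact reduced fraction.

506/75

Stage 1: N_ring = 25 + 2·30 = 85
Stage 1: 25(ω_s−ω_c) = −85(ω_r−ω_c),  ω_r=0, ω_c=1
Stage 1: ω_s = 1 − (85/25)(0−1) = 22/5
  ⇒ ω_s¹/ω_c¹ = 22/5
Stage 2: N_ring = 32 + 2·14 = 60
Stage 2: 32(ω_s−ω_c) = −60(ω_r−ω_c),  ω_s=0, ω_c=1
Stage 2: ω_r = 1 − (32/60)(0−1) = 23/15
  ⇒ ω_r²/ω_c² = 23/15
Coupling ω_c² = ω_s¹ ⇒ overall = 22/5 × 23/15 = 506/75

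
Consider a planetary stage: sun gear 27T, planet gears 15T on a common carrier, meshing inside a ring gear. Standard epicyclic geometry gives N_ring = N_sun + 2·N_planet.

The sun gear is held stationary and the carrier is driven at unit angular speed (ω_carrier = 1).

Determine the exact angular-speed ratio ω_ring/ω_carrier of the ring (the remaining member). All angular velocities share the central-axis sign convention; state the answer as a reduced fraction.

28/19

N_ring = 27 + 2·15 = 57
27(ω_s−ω_c) = −57(ω_r−ω_c),  ω_s=0, ω_c=1
ω_r = 1 − (27/57)(0−1) = 28/19
ω_r/ω_c = 28/19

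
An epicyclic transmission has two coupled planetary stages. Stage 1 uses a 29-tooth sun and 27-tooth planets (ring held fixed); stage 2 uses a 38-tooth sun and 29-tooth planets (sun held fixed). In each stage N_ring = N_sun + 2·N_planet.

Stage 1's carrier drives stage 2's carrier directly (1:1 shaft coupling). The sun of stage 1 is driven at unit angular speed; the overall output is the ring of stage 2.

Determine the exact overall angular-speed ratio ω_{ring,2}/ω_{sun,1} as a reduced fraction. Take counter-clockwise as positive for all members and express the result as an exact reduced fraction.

Stage 1: N_ring = 29 + 2·27 = 83
Stage 1: 29(ω_s−ω_c) = −83(ω_r−ω_c),  ω_r=0, ω_s=1
Stage 1: 29(1−ω_c) = −83(0−ω_c)  ⇒  112ω_c = 29  ⇒  ω_c = 29/112
  ⇒ ω_c¹/ω_s¹ = 29/112
Stage 2: N_ring = 38 + 2·29 = 96
Stage 2: 38(ω_s−ω_c) = −96(ω_r−ω_c),  ω_s=0, ω_c=1
Stage 2: ω_r = 1 − (38/96)(0−1) = 67/48
  ⇒ ω_r²/ω_c² = 67/48
Coupling ω_c² = ω_c¹ ⇒ overall = 29/112 × 67/48 = 1943/5376

1943/5376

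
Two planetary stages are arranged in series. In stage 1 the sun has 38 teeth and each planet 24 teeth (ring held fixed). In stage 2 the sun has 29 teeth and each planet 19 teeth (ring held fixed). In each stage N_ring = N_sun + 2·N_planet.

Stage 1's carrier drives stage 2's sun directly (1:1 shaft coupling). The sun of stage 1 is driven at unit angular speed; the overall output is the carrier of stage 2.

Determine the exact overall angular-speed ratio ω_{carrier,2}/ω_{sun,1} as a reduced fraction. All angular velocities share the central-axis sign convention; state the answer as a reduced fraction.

Stage 1: N_ring = 38 + 2·24 = 86
Stage 1: 38(ω_s−ω_c) = −86(ω_r−ω_c),  ω_r=0, ω_s=1
Stage 1: 38(1−ω_c) = −86(0−ω_c)  ⇒  124ω_c = 38  ⇒  ω_c = 19/62
  ⇒ ω_c¹/ω_s¹ = 19/62
Stage 2: N_ring = 29 + 2·19 = 67
Stage 2: 29(ω_s−ω_c) = −67(ω_r−ω_c),  ω_r=0, ω_s=1
Stage 2: 29(1−ω_c) = −67(0−ω_c)  ⇒  96ω_c = 29  ⇒  ω_c = 29/96
  ⇒ ω_c²/ω_s² = 29/96
Coupling ω_s² = ω_c¹ ⇒ overall = 19/62 × 29/96 = 551/5952

551/5952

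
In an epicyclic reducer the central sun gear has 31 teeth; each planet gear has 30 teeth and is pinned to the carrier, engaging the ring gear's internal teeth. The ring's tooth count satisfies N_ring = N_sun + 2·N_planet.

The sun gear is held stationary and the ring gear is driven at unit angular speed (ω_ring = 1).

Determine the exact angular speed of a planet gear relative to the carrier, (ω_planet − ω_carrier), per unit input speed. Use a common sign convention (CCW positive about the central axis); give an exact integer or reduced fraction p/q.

2821/3660

N_ring = 31 + 2·30 = 91
31(ω_s−ω_c) = −91(ω_r−ω_c),  ω_s=0, ω_r=1
31(0−ω_c) = −91(1−ω_c)  ⇒  122ω_c = 91  ⇒  ω_c = 91/122
sun–planet: 31·(0−91/122) = −30·(ω_p−ω_c)  ⇒  ω_p−ω_c = −(31/30)·(-91/122) = 2821/3660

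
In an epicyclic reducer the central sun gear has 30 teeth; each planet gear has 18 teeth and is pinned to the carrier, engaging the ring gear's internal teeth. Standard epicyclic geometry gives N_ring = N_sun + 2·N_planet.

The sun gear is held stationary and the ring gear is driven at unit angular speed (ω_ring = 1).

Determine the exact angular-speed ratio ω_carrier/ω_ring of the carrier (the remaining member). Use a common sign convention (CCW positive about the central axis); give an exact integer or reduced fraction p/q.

N_ring = 30 + 2·18 = 66
30(ω_s−ω_c) = −66(ω_r−ω_c),  ω_s=0, ω_r=1
30(0−ω_c) = −66(1−ω_c)  ⇒  96ω_c = 66  ⇒  ω_c = 11/16
ω_c/ω_r = 11/16

11/16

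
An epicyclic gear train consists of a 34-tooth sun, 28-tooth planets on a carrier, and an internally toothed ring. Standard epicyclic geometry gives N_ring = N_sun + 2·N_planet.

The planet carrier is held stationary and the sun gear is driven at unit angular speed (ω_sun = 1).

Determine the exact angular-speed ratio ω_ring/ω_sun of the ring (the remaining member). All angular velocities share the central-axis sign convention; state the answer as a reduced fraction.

N_ring = 34 + 2·28 = 90
34(ω_s−ω_c) = −90(ω_r−ω_c),  ω_c=0, ω_s=1
ω_r = 0 − (34/90)(1−0) = -17/45
ω_r/ω_s = -17/45

-17/45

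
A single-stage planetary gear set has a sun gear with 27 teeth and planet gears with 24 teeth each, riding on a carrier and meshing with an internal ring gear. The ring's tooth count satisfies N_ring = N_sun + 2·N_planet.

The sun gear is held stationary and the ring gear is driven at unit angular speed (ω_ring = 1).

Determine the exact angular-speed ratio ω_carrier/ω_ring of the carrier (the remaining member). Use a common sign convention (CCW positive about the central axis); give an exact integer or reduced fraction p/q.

25/34

N_ring = 27 + 2·24 = 75
27(ω_s−ω_c) = −75(ω_r−ω_c),  ω_s=0, ω_r=1
27(0−ω_c) = −75(1−ω_c)  ⇒  102ω_c = 75  ⇒  ω_c = 25/34
ω_c/ω_r = 25/34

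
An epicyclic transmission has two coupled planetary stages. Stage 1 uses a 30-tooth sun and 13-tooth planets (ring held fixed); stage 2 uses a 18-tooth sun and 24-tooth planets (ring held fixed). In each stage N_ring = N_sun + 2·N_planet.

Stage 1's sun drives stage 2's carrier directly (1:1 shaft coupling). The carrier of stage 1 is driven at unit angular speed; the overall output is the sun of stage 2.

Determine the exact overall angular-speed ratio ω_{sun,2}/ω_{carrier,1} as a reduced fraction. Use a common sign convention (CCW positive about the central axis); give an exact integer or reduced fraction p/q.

602/45

Stage 1: N_ring = 30 + 2·13 = 56
Stage 1: 30(ω_s−ω_c) = −56(ω_r−ω_c),  ω_r=0, ω_c=1
Stage 1: ω_s = 1 − (56/30)(0−1) = 43/15
  ⇒ ω_s¹/ω_c¹ = 43/15
Stage 2: N_ring = 18 + 2·24 = 66
Stage 2: 18(ω_s−ω_c) = −66(ω_r−ω_c),  ω_r=0, ω_c=1
Stage 2: ω_s = 1 − (66/18)(0−1) = 14/3
  ⇒ ω_s²/ω_c² = 14/3
Coupling ω_c² = ω_s¹ ⇒ overall = 43/15 × 14/3 = 602/45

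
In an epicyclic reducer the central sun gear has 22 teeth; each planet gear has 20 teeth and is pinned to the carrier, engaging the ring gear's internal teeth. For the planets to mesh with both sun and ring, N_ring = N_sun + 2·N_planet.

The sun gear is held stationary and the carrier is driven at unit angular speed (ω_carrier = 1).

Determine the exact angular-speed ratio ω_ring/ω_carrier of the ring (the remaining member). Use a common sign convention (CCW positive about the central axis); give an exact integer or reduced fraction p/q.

N_ring = 22 + 2·20 = 62
22(ω_s−ω_c) = −62(ω_r−ω_c),  ω_s=0, ω_c=1
ω_r = 1 − (22/62)(0−1) = 42/31
ω_r/ω_c = 42/31

42/31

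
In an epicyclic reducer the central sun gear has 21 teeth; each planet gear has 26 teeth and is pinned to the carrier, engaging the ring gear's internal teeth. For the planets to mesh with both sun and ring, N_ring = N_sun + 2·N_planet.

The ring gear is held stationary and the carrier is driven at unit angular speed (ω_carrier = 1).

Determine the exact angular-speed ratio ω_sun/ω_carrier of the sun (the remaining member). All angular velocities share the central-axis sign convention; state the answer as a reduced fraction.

94/21

N_ring = 21 + 2·26 = 73
21(ω_s−ω_c) = −73(ω_r−ω_c),  ω_r=0, ω_c=1
ω_s = 1 − (73/21)(0−1) = 94/21
ω_s/ω_c = 94/21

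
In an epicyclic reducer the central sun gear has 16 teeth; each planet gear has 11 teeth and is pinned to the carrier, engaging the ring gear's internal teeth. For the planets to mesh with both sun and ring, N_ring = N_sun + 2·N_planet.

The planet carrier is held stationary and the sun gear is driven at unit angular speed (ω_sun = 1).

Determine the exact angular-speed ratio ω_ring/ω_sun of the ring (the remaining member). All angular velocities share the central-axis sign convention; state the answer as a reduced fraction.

-8/19

N_ring = 16 + 2·11 = 38
16(ω_s−ω_c) = −38(ω_r−ω_c),  ω_c=0, ω_s=1
ω_r = 0 − (16/38)(1−0) = -8/19
ω_r/ω_s = -8/19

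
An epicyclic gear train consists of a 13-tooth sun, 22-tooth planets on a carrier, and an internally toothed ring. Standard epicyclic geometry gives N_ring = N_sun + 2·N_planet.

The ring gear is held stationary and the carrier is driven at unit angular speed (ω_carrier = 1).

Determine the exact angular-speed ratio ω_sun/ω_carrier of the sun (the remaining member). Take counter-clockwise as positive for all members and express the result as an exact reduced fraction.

70/13

N_ring = 13 + 2·22 = 57
13(ω_s−ω_c) = −57(ω_r−ω_c),  ω_r=0, ω_c=1
ω_s = 1 − (57/13)(0−1) = 70/13
ω_s/ω_c = 70/13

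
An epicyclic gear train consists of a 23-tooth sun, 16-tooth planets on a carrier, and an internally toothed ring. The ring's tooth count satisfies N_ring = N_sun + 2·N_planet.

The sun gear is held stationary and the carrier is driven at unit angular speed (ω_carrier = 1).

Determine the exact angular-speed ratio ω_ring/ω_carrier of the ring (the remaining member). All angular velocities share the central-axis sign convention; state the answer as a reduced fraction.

N_ring = 23 + 2·16 = 55
23(ω_s−ω_c) = −55(ω_r−ω_c),  ω_s=0, ω_c=1
ω_r = 1 − (23/55)(0−1) = 78/55
ω_r/ω_c = 78/55

78/55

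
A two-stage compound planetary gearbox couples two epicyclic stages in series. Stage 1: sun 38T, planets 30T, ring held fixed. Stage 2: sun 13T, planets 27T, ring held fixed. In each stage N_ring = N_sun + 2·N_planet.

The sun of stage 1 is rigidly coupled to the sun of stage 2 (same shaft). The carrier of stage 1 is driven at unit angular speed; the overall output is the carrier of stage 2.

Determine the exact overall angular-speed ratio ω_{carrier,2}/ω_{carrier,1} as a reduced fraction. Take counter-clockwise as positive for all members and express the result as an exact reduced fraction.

221/380

Stage 1: N_ring = 38 + 2·30 = 98
Stage 1: 38(ω_s−ω_c) = −98(ω_r−ω_c),  ω_r=0, ω_c=1
Stage 1: ω_s = 1 − (98/38)(0−1) = 68/19
  ⇒ ω_s¹/ω_c¹ = 68/19
Stage 2: N_ring = 13 + 2·27 = 67
Stage 2: 13(ω_s−ω_c) = −67(ω_r−ω_c),  ω_r=0, ω_s=1
Stage 2: 13(1−ω_c) = −67(0−ω_c)  ⇒  80ω_c = 13  ⇒  ω_c = 13/80
  ⇒ ω_c²/ω_s² = 13/80
Coupling ω_s² = ω_s¹ ⇒ overall = 68/19 × 13/80 = 221/380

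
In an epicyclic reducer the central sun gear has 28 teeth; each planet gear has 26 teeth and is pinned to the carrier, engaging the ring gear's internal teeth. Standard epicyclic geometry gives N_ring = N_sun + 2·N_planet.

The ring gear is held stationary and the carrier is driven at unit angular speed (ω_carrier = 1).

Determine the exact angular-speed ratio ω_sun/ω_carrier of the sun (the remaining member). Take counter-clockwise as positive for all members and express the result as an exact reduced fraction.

N_ring = 28 + 2·26 = 80
28(ω_s−ω_c) = −80(ω_r−ω_c),  ω_r=0, ω_c=1
ω_s = 1 − (80/28)(0−1) = 27/7
ω_s/ω_c = 27/7

27/7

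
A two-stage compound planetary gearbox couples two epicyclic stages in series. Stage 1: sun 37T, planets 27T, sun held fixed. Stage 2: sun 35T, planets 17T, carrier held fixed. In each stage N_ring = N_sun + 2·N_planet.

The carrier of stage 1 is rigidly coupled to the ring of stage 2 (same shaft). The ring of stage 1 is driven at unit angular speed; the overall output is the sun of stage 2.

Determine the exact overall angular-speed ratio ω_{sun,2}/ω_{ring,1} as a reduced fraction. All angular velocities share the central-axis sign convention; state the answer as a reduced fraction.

-897/640

Stage 1: N_ring = 37 + 2·27 = 91
Stage 1: 37(ω_s−ω_c) = −91(ω_r−ω_c),  ω_s=0, ω_r=1
Stage 1: 37(0−ω_c) = −91(1−ω_c)  ⇒  128ω_c = 91  ⇒  ω_c = 91/128
  ⇒ ω_c¹/ω_r¹ = 91/128
Stage 2: N_ring = 35 + 2·17 = 69
Stage 2: 35(ω_s−ω_c) = −69(ω_r−ω_c),  ω_c=0, ω_r=1
Stage 2: ω_s = 0 − (69/35)(1−0) = -69/35
  ⇒ ω_s²/ω_r² = -69/35
Coupling ω_r² = ω_c¹ ⇒ overall = 91/128 × -69/35 = -897/640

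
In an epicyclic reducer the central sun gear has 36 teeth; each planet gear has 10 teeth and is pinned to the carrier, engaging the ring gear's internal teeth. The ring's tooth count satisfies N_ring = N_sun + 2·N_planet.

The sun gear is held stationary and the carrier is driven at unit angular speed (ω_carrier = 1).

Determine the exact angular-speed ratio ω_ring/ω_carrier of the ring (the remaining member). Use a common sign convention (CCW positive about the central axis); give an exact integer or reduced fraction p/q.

N_ring = 36 + 2·10 = 56
36(ω_s−ω_c) = −56(ω_r−ω_c),  ω_s=0, ω_c=1
ω_r = 1 − (36/56)(0−1) = 23/14
ω_r/ω_c = 23/14

23/14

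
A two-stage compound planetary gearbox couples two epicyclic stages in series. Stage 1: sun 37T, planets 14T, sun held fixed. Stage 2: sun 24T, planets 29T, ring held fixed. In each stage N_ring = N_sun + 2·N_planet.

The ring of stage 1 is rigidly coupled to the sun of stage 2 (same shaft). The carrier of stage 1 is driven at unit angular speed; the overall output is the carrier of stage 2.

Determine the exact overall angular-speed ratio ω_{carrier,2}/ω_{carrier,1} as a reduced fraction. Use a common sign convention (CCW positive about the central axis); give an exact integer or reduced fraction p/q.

Stage 1: N_ring = 37 + 2·14 = 65
Stage 1: 37(ω_s−ω_c) = −65(ω_r−ω_c),  ω_s=0, ω_c=1
Stage 1: ω_r = 1 − (37/65)(0−1) = 102/65
  ⇒ ω_r¹/ω_c¹ = 102/65
Stage 2: N_ring = 24 + 2·29 = 82
Stage 2: 24(ω_s−ω_c) = −82(ω_r−ω_c),  ω_r=0, ω_s=1
Stage 2: 24(1−ω_c) = −82(0−ω_c)  ⇒  106ω_c = 24  ⇒  ω_c = 12/53
  ⇒ ω_c²/ω_s² = 12/53
Coupling ω_s² = ω_r¹ ⇒ overall = 102/65 × 12/53 = 1224/3445

1224/3445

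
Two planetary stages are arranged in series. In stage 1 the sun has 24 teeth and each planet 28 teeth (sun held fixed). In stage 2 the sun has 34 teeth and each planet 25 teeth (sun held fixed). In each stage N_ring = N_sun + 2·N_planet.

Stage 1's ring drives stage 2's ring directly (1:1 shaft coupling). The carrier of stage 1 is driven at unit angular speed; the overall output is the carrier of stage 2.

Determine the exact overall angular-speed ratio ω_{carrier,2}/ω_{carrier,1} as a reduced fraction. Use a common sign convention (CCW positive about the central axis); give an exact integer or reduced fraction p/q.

273/295

Stage 1: N_ring = 24 + 2·28 = 80
Stage 1: 24(ω_s−ω_c) = −80(ω_r−ω_c),  ω_s=0, ω_c=1
Stage 1: ω_r = 1 − (24/80)(0−1) = 13/10
  ⇒ ω_r¹/ω_c¹ = 13/10
Stage 2: N_ring = 34 + 2·25 = 84
Stage 2: 34(ω_s−ω_c) = −84(ω_r−ω_c),  ω_s=0, ω_r=1
Stage 2: 34(0−ω_c) = −84(1−ω_c)  ⇒  118ω_c = 84  ⇒  ω_c = 42/59
  ⇒ ω_c²/ω_r² = 42/59
Coupling ω_r² = ω_r¹ ⇒ overall = 13/10 × 42/59 = 273/295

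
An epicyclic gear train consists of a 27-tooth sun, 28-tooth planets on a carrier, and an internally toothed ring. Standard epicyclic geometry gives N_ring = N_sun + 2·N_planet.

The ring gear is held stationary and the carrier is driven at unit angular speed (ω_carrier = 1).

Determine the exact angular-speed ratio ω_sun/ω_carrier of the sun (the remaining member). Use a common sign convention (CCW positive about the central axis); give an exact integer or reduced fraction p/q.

110/27

N_ring = 27 + 2·28 = 83
27(ω_s−ω_c) = −83(ω_r−ω_c),  ω_r=0, ω_c=1
ω_s = 1 − (83/27)(0−1) = 110/27
ω_s/ω_c = 110/27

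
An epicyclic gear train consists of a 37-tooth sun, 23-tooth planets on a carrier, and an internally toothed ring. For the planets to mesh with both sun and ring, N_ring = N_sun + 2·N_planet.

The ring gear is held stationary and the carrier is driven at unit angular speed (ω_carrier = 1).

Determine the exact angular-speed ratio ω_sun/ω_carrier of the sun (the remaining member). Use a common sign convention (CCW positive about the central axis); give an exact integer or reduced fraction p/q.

120/37

N_ring = 37 + 2·23 = 83
37(ω_s−ω_c) = −83(ω_r−ω_c),  ω_r=0, ω_c=1
ω_s = 1 − (83/37)(0−1) = 120/37
ω_s/ω_c = 120/37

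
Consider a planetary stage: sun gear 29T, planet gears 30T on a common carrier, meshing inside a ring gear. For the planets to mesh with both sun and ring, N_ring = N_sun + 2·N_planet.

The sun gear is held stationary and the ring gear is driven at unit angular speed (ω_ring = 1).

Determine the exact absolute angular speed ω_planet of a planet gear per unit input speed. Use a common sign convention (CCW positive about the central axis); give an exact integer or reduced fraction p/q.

N_ring = 29 + 2·30 = 89
29(ω_s−ω_c) = −89(ω_r−ω_c),  ω_s=0, ω_r=1
29(0−ω_c) = −89(1−ω_c)  ⇒  118ω_c = 89  ⇒  ω_c = 89/118
sun–planet: 29·(0−89/118) = −30·(ω_p−ω_c)  ⇒  ω_p−ω_c = −(29/30)·(-89/118) = 2581/3540
ω_p = 89/118 + 2581/3540 = 89/60

89/60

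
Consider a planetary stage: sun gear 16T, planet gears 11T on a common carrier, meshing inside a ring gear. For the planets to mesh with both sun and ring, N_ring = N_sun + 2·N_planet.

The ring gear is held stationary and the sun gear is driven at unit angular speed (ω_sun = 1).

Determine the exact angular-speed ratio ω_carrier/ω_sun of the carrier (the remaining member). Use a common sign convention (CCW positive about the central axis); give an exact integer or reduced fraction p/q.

8/27

N_ring = 16 + 2·11 = 38
16(ω_s−ω_c) = −38(ω_r−ω_c),  ω_r=0, ω_s=1
16(1−ω_c) = −38(0−ω_c)  ⇒  54ω_c = 16  ⇒  ω_c = 8/27
ω_c/ω_s = 8/27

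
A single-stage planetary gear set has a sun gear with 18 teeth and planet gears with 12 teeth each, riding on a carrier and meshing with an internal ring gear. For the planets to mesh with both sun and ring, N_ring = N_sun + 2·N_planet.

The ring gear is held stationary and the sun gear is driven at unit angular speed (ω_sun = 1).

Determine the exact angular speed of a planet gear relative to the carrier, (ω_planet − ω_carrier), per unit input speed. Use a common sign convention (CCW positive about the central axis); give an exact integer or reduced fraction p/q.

N_ring = 18 + 2·12 = 42
18(ω_s−ω_c) = −42(ω_r−ω_c),  ω_r=0, ω_s=1
18(1−ω_c) = −42(0−ω_c)  ⇒  60ω_c = 18  ⇒  ω_c = 3/10
sun–planet: 18·(1−3/10) = −12·(ω_p−ω_c)  ⇒  ω_p−ω_c = −(18/12)·(7/10) = -21/20

-21/20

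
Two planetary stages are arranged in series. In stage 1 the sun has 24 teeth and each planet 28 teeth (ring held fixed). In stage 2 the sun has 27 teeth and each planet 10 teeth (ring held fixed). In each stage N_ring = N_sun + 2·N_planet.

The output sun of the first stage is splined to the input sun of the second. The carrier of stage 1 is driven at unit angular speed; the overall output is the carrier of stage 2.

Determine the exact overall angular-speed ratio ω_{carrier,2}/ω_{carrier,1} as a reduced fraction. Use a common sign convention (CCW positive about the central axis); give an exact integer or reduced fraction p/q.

Stage 1: N_ring = 24 + 2·28 = 80
Stage 1: 24(ω_s−ω_c) = −80(ω_r−ω_c),  ω_r=0, ω_c=1
Stage 1: ω_s = 1 − (80/24)(0−1) = 13/3
  ⇒ ω_s¹/ω_c¹ = 13/3
Stage 2: N_ring = 27 + 2·10 = 47
Stage 2: 27(ω_s−ω_c) = −47(ω_r−ω_c),  ω_r=0, ω_s=1
Stage 2: 27(1−ω_c) = −47(0−ω_c)  ⇒  74ω_c = 27  ⇒  ω_c = 27/74
  ⇒ ω_c²/ω_s² = 27/74
Coupling ω_s² = ω_s¹ ⇒ overall = 13/3 × 27/74 = 117/74

117/74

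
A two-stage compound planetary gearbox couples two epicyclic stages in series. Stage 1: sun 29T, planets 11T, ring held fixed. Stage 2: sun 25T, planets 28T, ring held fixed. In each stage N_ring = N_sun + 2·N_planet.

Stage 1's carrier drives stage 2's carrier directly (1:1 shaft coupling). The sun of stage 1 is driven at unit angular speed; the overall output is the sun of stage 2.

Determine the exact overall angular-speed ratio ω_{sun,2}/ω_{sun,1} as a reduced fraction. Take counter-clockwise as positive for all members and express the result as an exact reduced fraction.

1537/1000

Stage 1: N_ring = 29 + 2·11 = 51
Stage 1: 29(ω_s−ω_c) = −51(ω_r−ω_c),  ω_r=0, ω_s=1
Stage 1: 29(1−ω_c) = −51(0−ω_c)  ⇒  80ω_c = 29  ⇒  ω_c = 29/80
  ⇒ ω_c¹/ω_s¹ = 29/80
Stage 2: N_ring = 25 + 2·28 = 81
Stage 2: 25(ω_s−ω_c) = −81(ω_r−ω_c),  ω_r=0, ω_c=1
Stage 2: ω_s = 1 − (81/25)(0−1) = 106/25
  ⇒ ω_s²/ω_c² = 106/25
Coupling ω_c² = ω_c¹ ⇒ overall = 29/80 × 106/25 = 1537/1000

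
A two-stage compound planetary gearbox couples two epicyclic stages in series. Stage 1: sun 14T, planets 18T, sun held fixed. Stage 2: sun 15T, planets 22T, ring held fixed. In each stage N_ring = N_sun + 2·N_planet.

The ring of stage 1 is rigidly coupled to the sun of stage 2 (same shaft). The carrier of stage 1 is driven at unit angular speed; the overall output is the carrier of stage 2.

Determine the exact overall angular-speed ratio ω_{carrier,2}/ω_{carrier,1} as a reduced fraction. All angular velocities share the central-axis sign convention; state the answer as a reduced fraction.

Stage 1: N_ring = 14 + 2·18 = 50
Stage 1: 14(ω_s−ω_c) = −50(ω_r−ω_c),  ω_s=0, ω_c=1
Stage 1: ω_r = 1 − (14/50)(0−1) = 32/25
  ⇒ ω_r¹/ω_c¹ = 32/25
Stage 2: N_ring = 15 + 2·22 = 59
Stage 2: 15(ω_s−ω_c) = −59(ω_r−ω_c),  ω_r=0, ω_s=1
Stage 2: 15(1−ω_c) = −59(0−ω_c)  ⇒  74ω_c = 15  ⇒  ω_c = 15/74
  ⇒ ω_c²/ω_s² = 15/74
Coupling ω_s² = ω_r¹ ⇒ overall = 32/25 × 15/74 = 48/185

48/185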